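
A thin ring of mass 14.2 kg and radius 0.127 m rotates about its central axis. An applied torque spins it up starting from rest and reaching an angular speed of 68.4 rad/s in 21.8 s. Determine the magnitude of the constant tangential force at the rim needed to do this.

I = MR² = (14.2)(0.127)² = 0.2290 kg·m².
α = Δω/Δt = (68.4 − 0)/21.8 = 3.138 rad/s².
The required torque is τ = Iα = (0.2290)(3.138) = 0.7186 N·m.
A tangential force at the rim gives τ = FR, so F = τ/R = 0.7186/0.127 = 5.658 N.

F ≈ 5.66 N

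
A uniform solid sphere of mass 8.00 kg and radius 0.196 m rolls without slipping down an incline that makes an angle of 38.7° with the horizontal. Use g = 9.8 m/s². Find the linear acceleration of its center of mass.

Translation along the incline: Mg sinθ − f = Ma.
Rotation about the center: fR = Iα with I = (2/5)MR². No-slip gives a = αR, so f = (I/R²)a = (2/5)M a.
Substituting: Mg sinθ = (1 + 0.4000)Ma, so a = g sinθ/(1 + 0.4000) = (9.8) sin 38.7° / 1.400 = 4.377 m/s².

a ≈ 4.38 m/s²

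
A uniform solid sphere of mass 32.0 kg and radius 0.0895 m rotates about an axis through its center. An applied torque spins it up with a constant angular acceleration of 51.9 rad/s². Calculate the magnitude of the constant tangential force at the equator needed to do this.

I = (2/5)MR² = (2/5)(32.0)(0.0895)² = 0.1025 kg·m².
The required torque is τ = Iα = (0.1025)(51.90) = 5.321 N·m.
A tangential force at the equator gives τ = FR, so F = τ/R = 5.321/0.0895 = 59.46 N.

F ≈ 59.5 N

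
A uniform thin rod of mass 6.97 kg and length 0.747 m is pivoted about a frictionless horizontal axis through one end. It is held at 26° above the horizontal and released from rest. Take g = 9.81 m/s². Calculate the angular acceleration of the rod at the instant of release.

About the pivot, I = (1/3)ML² = (1/3)(6.97)(0.747)² = 1.296 kg·m².
The weight acts at the center, a distance L/2 = 0.3735 m from the pivot; τ = Mg(L/2) cos 26° = 22.95 N·m.
α = τ/I = 22.95/1.296 = 17.71 rad/s².

α ≈ 17.7 rad/s²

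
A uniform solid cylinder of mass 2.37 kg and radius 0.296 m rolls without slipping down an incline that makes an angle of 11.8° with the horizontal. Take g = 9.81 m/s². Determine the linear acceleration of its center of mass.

a ≈ 1.34 m/s²

Translation along the incline: Mg sinθ − f = Ma.
Rotation about the center: fR = Iα with I = ½MR². No-slip gives a = αR, so f = (I/R²)a = (1/2)M a.
Substituting: Mg sinθ = (1 + 0.5000)Ma, so a = g sinθ/(1 + 0.5000) = (9.81) sin 11.8° / 1.500 = 1.337 m/s².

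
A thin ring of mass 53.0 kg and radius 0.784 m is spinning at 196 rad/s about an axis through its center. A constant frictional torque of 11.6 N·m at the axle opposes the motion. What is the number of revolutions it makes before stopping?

≈ 8590 revolutions

I = MR² = (53.0)(0.784)² = 32.58 kg·m².
The net torque has magnitude 11.6 N·m, opposing ω.
|α| = τ/I = 11.60/32.58 = 0.3561 rad/s² (deceleration).
ω² = ω₀² − 2|α|θ with ω = 0 ⇒ θ = ω₀²/(2|α|) = 53940 rad = 8585 rev.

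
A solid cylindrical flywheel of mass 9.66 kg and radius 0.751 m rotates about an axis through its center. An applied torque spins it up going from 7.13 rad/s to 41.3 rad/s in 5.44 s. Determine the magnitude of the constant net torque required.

I = ½MR² = (1/2)(9.66)(0.751)² = 2.724 kg·m².
α = Δω/Δt = (41.3 − 7.13)/5.44 = 6.281 rad/s².
τ = Iα = (2.724)(6.281) = 17.11 N·m.

τ ≈ 17.1 N·m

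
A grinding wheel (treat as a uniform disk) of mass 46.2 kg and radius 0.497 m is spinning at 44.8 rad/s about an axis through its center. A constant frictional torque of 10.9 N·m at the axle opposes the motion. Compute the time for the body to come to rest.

t ≈ 23.5 s

I = ½MR² = (1/2)(46.2)(0.497)² = 5.706 kg·m².
The net torque has magnitude 10.9 N·m, opposing ω.
|α| = τ/I = 10.90/5.706 = 1.910 rad/s² (deceleration).
0 = ω₀ − |α|t ⇒ t = ω₀/|α| = 44.8/1.910 = 23.45 s.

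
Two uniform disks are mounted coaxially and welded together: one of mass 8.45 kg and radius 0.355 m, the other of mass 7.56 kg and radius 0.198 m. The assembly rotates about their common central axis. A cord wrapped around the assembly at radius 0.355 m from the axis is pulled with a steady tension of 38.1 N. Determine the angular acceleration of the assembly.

α ≈ 19.9 rad/s²

I = ½M₁R₁² + ½M₂R₂² = ½(8.45)(0.355)² + ½(7.56)(0.198)² = 0.6806 kg·m².
τ = F r = (38.1)(0.355) = 13.53 N·m.
α = τ/I = 13.53/0.6806 = 19.87 rad/s².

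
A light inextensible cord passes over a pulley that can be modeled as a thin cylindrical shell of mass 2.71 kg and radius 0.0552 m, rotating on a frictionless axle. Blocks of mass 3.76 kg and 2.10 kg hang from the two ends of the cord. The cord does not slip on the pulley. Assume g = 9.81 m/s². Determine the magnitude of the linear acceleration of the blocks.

a ≈ 1.90 m/s²

I = MR² = (2.71)(0.0552)² = 0.008257 kg·m².
Heavier block: m₁g − T₁ = m₁a. Lighter block: T₂ − m₂g = m₂a.
Pulley: (T₁ − T₂)R = Iα = I(a/R), so T₁ − T₂ = (I/R²)a = 1·M_p a = 2.710·a.
Adding the three: (m₁ − m₂)g = (m₁ + m₂ + 2.710)a, so a = (3.76 − 2.10)(9.81)/(3.76 + 2.10 + 2.710) = 1.900 m/s².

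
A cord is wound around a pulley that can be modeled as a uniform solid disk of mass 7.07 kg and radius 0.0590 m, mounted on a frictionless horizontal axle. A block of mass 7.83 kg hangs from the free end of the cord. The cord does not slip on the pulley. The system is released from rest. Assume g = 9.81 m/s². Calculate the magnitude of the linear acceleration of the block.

a ≈ 6.76 m/s²

I = ½MR² = (1/2)(7.07)(0.0590)² = 0.01231 kg·m².
Block: mg − T = ma. Pulley: TR = Iα. No-slip: a = αR, so T = (I/R²)a = 3.535·a.
Then mg = (m + 3.535)a, so a = (7.83)(9.81)/(7.83 + 3.535) = 6.759 m/s².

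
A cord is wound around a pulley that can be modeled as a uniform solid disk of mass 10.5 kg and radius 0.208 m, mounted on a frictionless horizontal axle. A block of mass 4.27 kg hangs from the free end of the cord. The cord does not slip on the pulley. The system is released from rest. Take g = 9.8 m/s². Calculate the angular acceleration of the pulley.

α ≈ 21.1 rad/s²

I = ½MR² = (1/2)(10.5)(0.208)² = 0.2271 kg·m².
Block: mg − T = ma. Pulley: TR = Iα. No-slip: a = αR, so T = (I/R²)a = 5.250·a.
Then mg = (m + 5.250)a, so a = (4.27)(9.8)/(4.27 + 5.250) = 4.396 m/s².
α = a/R = 4.396/0.208 = 21.13 rad/s².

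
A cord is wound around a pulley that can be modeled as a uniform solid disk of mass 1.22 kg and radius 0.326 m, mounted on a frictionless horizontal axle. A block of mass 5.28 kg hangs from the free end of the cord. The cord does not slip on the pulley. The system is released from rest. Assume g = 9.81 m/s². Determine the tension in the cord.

I = ½MR² = (1/2)(1.22)(0.326)² = 0.06483 kg·m².
Block: mg − T = ma. Pulley: TR = Iα. No-slip: a = αR, so T = (I/R²)a = 0.6100·a.
Then mg = (m + 0.6100)a, so a = (5.28)(9.81)/(5.28 + 0.6100) = 8.794 m/s².
T = 0.6100·a = 5.364 N.

T ≈ 5.36 N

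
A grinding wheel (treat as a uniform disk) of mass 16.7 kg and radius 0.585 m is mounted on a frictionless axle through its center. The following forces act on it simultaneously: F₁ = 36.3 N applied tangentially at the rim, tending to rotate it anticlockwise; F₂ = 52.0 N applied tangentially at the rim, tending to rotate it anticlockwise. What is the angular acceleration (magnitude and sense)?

I = ½MR² = (1/2)(16.7)(0.585)² = 2.858 kg·m².
Taking anticlockwise as positive: τ₁ = +(36.3)(0.585) = +21.24 N·m; τ₂ = +(52.0)(0.585) = +30.42 N·m.
Net torque τ = 51.66 N·m.
α = τ/I = 51.66/2.858 = 18.08 rad/s².

α ≈ 18.1 rad/s², anticlockwise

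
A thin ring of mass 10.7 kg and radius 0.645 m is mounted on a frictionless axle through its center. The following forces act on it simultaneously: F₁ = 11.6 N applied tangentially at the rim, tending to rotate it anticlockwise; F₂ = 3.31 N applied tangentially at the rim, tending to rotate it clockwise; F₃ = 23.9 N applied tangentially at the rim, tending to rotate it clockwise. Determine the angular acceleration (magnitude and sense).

α ≈ 2.26 rad/s², clockwise

I = MR² = (10.7)(0.645)² = 4.451 kg·m².
Taking anticlockwise as positive: τ₁ = +(11.6)(0.645) = +7.482 N·m; τ₂ = −(3.31)(0.645) = −2.135 N·m; τ₃ = −(23.9)(0.645) = −15.42 N·m.
Net torque τ = -10.07 N·m.
α = τ/I = -10.07/4.451 = -2.262 rad/s².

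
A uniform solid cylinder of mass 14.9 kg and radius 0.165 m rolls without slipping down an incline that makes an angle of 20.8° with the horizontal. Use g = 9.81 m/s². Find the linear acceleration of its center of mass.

a ≈ 2.32 m/s²

Translation along the incline: Mg sinθ − f = Ma.
Rotation about the center: fR = Iα with I = ½MR². No-slip gives a = αR, so f = (I/R²)a = (1/2)M a.
Substituting: Mg sinθ = (1 + 0.5000)Ma, so a = g sinθ/(1 + 0.5000) = (9.81) sin 20.8° / 1.500 = 2.322 m/s².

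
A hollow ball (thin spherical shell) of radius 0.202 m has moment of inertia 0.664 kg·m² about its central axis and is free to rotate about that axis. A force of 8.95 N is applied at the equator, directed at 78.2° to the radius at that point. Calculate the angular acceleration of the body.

α ≈ 2.67 rad/s²

Only the tangential component produces torque: τ = F R sinθ = (8.95)(0.202) sin 78.2° = 1.770 N·m.
From τ = Iα: α = 1.770/0.6640 = 2.665 rad/s².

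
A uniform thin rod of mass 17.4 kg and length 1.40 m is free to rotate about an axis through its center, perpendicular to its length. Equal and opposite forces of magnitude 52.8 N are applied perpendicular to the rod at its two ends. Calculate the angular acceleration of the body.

α ≈ 26.0 rad/s²

I = (1/12)ML² = (1/12)(17.4)(1.40)² = 2.842 kg·m².
The couple gives τ = F·(L/2) + F·(L/2) = F L = (52.8)(1.40) = 73.92 N·m.
Newton's second law for rotation, τ = Iα, gives α = τ/I = 73.92/2.842 = 26.01 rad/s².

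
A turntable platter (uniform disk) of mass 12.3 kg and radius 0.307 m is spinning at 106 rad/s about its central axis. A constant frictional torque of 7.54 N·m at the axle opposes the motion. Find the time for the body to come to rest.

I = ½MR² = (1/2)(12.3)(0.307)² = 0.5796 kg·m².
The net torque has magnitude 7.54 N·m, opposing ω.
|α| = τ/I = 7.540/0.5796 = 13.01 rad/s² (deceleration).
0 = ω₀ − |α|t ⇒ t = ω₀/|α| = 106/13.01 = 8.149 s.

t ≈ 8.15 s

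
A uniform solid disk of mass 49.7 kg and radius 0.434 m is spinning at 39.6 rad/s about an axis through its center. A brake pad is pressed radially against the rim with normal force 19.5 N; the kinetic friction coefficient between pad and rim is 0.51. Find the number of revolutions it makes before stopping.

≈ 135 revolutions

I = ½MR² = (1/2)(49.7)(0.434)² = 4.681 kg·m².
Friction force f = μN = (0.51)(19.5) = 9.945 N at the rim; torque magnitude τ = fR = 4.316 N·m, opposing ω.
|α| = τ/I = 4.316/4.681 = 0.9221 rad/s² (deceleration).
ω² = ω₀² − 2|α|θ with ω = 0 ⇒ θ = ω₀²/(2|α|) = 850.3 rad = 135.3 rev.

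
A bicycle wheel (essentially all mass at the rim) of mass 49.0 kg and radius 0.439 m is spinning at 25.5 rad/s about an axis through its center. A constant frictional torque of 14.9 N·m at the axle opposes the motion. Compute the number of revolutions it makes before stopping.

≈ 32.8 revolutions

I = MR² = (49.0)(0.439)² = 9.443 kg·m².
The net torque has magnitude 14.9 N·m, opposing ω.
|α| = τ/I = 14.90/9.443 = 1.578 rad/s² (deceleration).
ω² = ω₀² − 2|α|θ with ω = 0 ⇒ θ = ω₀²/(2|α|) = 206.1 rad = 32.80 rev.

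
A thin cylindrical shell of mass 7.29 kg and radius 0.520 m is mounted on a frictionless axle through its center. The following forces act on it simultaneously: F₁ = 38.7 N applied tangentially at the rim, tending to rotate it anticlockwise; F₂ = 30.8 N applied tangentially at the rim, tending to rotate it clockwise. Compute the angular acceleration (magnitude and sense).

α ≈ 2.08 rad/s², anticlockwise

I = MR² = (7.29)(0.520)² = 1.971 kg·m².
Taking anticlockwise as positive: τ₁ = +(38.7)(0.520) = +20.12 N·m; τ₂ = −(30.8)(0.520) = −16.02 N·m.
Net torque τ = 4.108 N·m.
α = τ/I = 4.108/1.971 = 2.084 rad/s².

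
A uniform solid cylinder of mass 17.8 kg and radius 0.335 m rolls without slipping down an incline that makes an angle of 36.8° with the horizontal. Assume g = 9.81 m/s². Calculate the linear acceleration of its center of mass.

Translation along the incline: Mg sinθ − f = Ma.
Rotation about the center: fR = Iα with I = ½MR². No-slip gives a = αR, so f = (I/R²)a = (1/2)M a.
Substituting: Mg sinθ = (1 + 0.5000)Ma, so a = g sinθ/(1 + 0.5000) = (9.81) sin 36.8° / 1.500 = 3.918 m/s².

a ≈ 3.92 m/s²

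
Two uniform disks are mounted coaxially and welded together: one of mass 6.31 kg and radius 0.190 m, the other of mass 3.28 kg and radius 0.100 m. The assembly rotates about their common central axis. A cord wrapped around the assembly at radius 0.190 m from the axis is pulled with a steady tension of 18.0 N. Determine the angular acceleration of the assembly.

α ≈ 26.2 rad/s²

I = ½M₁R₁² + ½M₂R₂² = ½(6.31)(0.190)² + ½(3.28)(0.100)² = 0.1303 kg·m².
τ = F r = (18.0)(0.190) = 3.420 N·m.
α = τ/I = 3.420/0.1303 = 26.25 rad/s².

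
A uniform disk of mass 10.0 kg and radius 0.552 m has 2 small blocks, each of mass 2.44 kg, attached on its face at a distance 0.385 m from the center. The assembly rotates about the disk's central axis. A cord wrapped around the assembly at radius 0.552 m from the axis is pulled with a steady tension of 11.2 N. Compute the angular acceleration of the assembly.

I_disk = ½MR² = ½(10.0)(0.552)² = 1.524 kg·m².
I_blocks = 2·m·r² = 2(2.44)(0.385)² = 0.7233 kg·m².
Total I = 2.247 kg·m².
τ = F r = (11.2)(0.552) = 6.182 N·m.
α = τ/I = 6.182/2.247 = 2.752 rad/s².

α ≈ 2.75 rad/s²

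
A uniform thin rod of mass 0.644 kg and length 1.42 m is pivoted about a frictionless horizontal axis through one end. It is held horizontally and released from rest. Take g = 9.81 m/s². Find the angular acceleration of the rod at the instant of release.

α ≈ 10.4 rad/s²

About the pivot, I = (1/3)ML² = (1/3)(0.644)(1.42)² = 0.4329 kg·m².
The weight acts at the center, a distance L/2 = 0.7100 m from the pivot; τ = Mg(L/2) = 4.486 N·m.
α = τ/I = 4.486/0.4329 = 10.36 rad/s².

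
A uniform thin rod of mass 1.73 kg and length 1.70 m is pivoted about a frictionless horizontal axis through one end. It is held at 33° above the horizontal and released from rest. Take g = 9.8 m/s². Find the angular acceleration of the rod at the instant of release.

About the pivot, I = (1/3)ML² = (1/3)(1.73)(1.70)² = 1.667 kg·m².
The weight acts at the center, a distance L/2 = 0.8500 m from the pivot; τ = Mg(L/2) cos 33° = 12.09 N·m.
α = τ/I = 12.09/1.667 = 7.252 rad/s².
(Equivalently α = (3g/(2L)) cos 33° = 7.252 rad/s².)

α ≈ 7.25 rad/s²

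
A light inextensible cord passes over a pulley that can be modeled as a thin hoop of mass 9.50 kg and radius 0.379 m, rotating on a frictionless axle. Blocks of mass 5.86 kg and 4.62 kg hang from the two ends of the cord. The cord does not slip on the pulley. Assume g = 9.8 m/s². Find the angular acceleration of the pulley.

I = MR² = (9.50)(0.379)² = 1.365 kg·m².
Heavier block: m₁g − T₁ = m₁a. Lighter block: T₂ − m₂g = m₂a.
Pulley: (T₁ − T₂)R = Iα = I(a/R), so T₁ − T₂ = (I/R²)a = 1·M_p a = 9.500·a.
Adding the three: (m₁ − m₂)g = (m₁ + m₂ + 9.500)a, so a = (5.86 − 4.62)(9.8)/(5.86 + 4.62 + 9.500) = 0.6082 m/s².
α = a/R = 0.6082/0.379 = 1.605 rad/s².

α ≈ 1.60 rad/s²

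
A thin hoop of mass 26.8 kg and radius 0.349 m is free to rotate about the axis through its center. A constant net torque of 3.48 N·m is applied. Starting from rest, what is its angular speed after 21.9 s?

ω ≈ 23.3 rad/s

I = MR² = (26.8)(0.349)² = 3.264 kg·m².
α = τ/I = 3.48/3.264 = 1.066 rad/s².
ω = ω₀ + αt = 0 + (1.066)(21.9) = 23.35 rad/s.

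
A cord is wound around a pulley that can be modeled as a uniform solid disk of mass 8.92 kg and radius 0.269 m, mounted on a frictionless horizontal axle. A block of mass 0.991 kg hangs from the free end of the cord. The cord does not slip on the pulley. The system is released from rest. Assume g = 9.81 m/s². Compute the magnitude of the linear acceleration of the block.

I = ½MR² = (1/2)(8.92)(0.269)² = 0.3227 kg·m².
Block: mg − T = ma. Pulley: TR = Iα. No-slip: a = αR, so T = (I/R²)a = 4.460·a.
Then mg = (m + 4.460)a, so a = (0.991)(9.81)/(0.991 + 4.460) = 1.783 m/s².

a ≈ 1.78 m/s²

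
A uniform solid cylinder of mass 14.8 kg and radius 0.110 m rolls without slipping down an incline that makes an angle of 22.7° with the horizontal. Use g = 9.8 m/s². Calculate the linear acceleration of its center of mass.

Translation along the incline: Mg sinθ − f = Ma.
Rotation about the center: fR = Iα with I = ½MR². No-slip gives a = αR, so f = (I/R²)a = (1/2)M a.
Substituting: Mg sinθ = (1 + 0.5000)Ma, so a = g sinθ/(1 + 0.5000) = (9.8) sin 22.7° / 1.500 = 2.521 m/s².

a ≈ 2.52 m/s²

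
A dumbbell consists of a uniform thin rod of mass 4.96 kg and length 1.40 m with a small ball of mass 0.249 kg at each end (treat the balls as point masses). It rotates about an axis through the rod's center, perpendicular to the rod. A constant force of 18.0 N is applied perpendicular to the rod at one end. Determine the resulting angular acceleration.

α ≈ 12.0 rad/s²

I_rod = (1/12)ML² = (1/12)(4.96)(1.40)² = 0.8101 kg·m².
I_balls = 2·m·(L/2)² = 2(0.249)(0.7000)² = 0.2440 kg·m².
Total I = 1.054 kg·m².
τ = F·(L/2) = (18.0)(0.700) = 12.60 N·m.
α = τ/I = 12.60/1.054 = 11.95 rad/s².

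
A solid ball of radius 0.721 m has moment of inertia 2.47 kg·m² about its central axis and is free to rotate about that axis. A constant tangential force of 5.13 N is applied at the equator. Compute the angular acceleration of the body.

α ≈ 1.50 rad/s²

τ = F R = (5.13)(0.721) = 3.699 N·m.
From τ = Iα: α = 3.699/2.470 = 1.497 rad/s².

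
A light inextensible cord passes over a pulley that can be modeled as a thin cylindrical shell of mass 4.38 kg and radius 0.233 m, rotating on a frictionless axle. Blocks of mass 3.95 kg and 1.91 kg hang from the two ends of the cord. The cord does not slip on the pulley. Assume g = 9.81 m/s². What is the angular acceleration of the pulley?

α ≈ 8.39 rad/s²

I = MR² = (4.38)(0.233)² = 0.2378 kg·m².
Heavier block: m₁g − T₁ = m₁a. Lighter block: T₂ − m₂g = m₂a.
Pulley: (T₁ − T₂)R = Iα = I(a/R), so T₁ − T₂ = (I/R²)a = 1·M_p a = 4.380·a.
Adding the three: (m₁ − m₂)g = (m₁ + m₂ + 4.380)a, so a = (3.95 − 1.91)(9.81)/(3.95 + 1.91 + 4.380) = 1.954 m/s².
α = a/R = 1.954/0.233 = 8.388 rad/s².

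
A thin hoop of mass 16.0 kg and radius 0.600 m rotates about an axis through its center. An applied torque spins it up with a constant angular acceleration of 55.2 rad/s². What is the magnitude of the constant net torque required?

τ ≈ 318 N·m

I = MR² = (16.0)(0.600)² = 5.760 kg·m².
τ = Iα = (5.760)(55.20) = 318.0 N·m.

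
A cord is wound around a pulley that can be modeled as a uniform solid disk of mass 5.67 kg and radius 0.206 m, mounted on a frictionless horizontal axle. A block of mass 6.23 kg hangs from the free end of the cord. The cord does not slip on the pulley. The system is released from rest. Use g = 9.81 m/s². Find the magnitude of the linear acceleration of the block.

I = ½MR² = (1/2)(5.67)(0.206)² = 0.1203 kg·m².
Block: mg − T = ma. Pulley: TR = Iα. No-slip: a = αR, so T = (I/R²)a = 2.835·a.
Then mg = (m + 2.835)a, so a = (6.23)(9.81)/(6.23 + 2.835) = 6.742 m/s².

a ≈ 6.74 m/s²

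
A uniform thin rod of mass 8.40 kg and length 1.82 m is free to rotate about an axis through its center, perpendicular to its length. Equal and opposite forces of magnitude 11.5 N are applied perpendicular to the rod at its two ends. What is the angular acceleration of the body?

α ≈ 9.03 rad/s²

I = (1/12)ML² = (1/12)(8.40)(1.82)² = 2.319 kg·m².
The couple gives τ = F·(L/2) + F·(L/2) = F L = (11.5)(1.82) = 20.93 N·m.
From τ = Iα: α = 20.93/2.319 = 9.027 rad/s².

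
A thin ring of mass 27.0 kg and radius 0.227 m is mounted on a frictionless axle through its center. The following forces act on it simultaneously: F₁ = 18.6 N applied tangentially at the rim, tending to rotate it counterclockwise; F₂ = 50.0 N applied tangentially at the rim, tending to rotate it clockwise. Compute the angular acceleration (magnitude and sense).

I = MR² = (27.0)(0.227)² = 1.391 kg·m².
Taking counterclockwise as positive: τ₁ = +(18.6)(0.227) = +4.222 N·m; τ₂ = −(50.0)(0.227) = −11.35 N·m.
Net torque τ = -7.128 N·m.
α = τ/I = -7.128/1.391 = -5.123 rad/s².

α ≈ 5.12 rad/s², clockwise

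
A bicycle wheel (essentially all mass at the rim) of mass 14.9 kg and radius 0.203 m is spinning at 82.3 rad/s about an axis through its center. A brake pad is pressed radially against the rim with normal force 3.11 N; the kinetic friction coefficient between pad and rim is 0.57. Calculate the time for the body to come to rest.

t ≈ 140 s

I = MR² = (14.9)(0.203)² = 0.6140 kg·m².
Friction force f = μN = (0.57)(3.11) = 1.773 N at the rim; torque magnitude τ = fR = 0.3599 N·m, opposing ω.
|α| = τ/I = 0.3599/0.6140 = 0.5861 rad/s² (deceleration).
0 = ω₀ − |α|t ⇒ t = ω₀/|α| = 82.3/0.5861 = 140.4 s.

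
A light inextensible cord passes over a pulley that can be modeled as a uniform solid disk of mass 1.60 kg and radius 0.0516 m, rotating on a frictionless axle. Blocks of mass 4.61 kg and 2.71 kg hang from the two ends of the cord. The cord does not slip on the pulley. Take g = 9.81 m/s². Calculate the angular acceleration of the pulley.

α ≈ 44.5 rad/s²

I = ½MR² = (1/2)(1.60)(0.0516)² = 0.002130 kg·m².
Heavier block: m₁g − T₁ = m₁a. Lighter block: T₂ − m₂g = m₂a.
Pulley: (T₁ − T₂)R = Iα = I(a/R), so T₁ − T₂ = (I/R²)a = (1/2)M_p a = 0.8000·a.
Adding the three: (m₁ − m₂)g = (m₁ + m₂ + 0.8000)a, so a = (4.61 − 2.71)(9.81)/(4.61 + 2.71 + 0.8000) = 2.295 m/s².
α = a/R = 2.295/0.0516 = 44.49 rad/s².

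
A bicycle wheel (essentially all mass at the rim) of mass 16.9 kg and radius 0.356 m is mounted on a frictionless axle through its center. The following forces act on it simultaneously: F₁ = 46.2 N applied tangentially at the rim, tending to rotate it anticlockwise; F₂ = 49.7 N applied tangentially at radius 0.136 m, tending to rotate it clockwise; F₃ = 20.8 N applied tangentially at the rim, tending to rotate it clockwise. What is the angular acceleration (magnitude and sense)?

α ≈ 1.07 rad/s², anticlockwise

I = MR² = (16.9)(0.356)² = 2.142 kg·m².
Taking anticlockwise as positive: τ₁ = +(46.2)(0.356) = +16.45 N·m; τ₂ = −(49.7)(0.136) = −6.759 N·m; τ₃ = −(20.8)(0.356) = −7.405 N·m.
Net torque τ = 2.283 N·m.
α = τ/I = 2.283/2.142 = 1.066 rad/s².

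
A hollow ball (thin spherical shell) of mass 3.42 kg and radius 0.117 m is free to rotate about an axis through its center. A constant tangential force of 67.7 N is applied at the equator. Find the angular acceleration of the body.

α ≈ 254 rad/s²

I = (2/3)MR² = (2/3)(3.42)(0.117)² = 0.03121 kg·m².
τ = F R = (67.7)(0.117) = 7.921 N·m.
From τ = Iα: α = 7.921/0.03121 = 253.8 rad/s².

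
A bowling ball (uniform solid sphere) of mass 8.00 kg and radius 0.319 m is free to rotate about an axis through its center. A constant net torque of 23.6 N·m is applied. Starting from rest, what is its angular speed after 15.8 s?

I = (2/5)MR² = (2/5)(8.00)(0.319)² = 0.3256 kg·m².
α = τ/I = 23.6/0.3256 = 72.47 rad/s².
ω = ω₀ + αt = 0 + (72.47)(15.8) = 1145 rad/s.

ω ≈ 1150 rad/s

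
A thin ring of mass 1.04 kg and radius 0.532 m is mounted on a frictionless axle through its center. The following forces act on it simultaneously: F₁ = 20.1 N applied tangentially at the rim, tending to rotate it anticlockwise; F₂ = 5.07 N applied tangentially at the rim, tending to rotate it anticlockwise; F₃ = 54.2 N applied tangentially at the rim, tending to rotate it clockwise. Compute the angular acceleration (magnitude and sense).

I = MR² = (1.04)(0.532)² = 0.2943 kg·m².
Taking anticlockwise as positive: τ₁ = +(20.1)(0.532) = +10.69 N·m; τ₂ = +(5.07)(0.532) = +2.697 N·m; τ₃ = −(54.2)(0.532) = −28.83 N·m.
Net torque τ = -15.44 N·m.
α = τ/I = -15.44/0.2943 = -52.47 rad/s².

α ≈ 52.5 rad/s², clockwise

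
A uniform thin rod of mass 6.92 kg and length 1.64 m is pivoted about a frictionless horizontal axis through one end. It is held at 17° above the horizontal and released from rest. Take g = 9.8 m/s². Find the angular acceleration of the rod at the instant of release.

About the pivot, I = (1/3)ML² = (1/3)(6.92)(1.64)² = 6.204 kg·m².
The weight acts at the center, a distance L/2 = 0.8200 m from the pivot; τ = Mg(L/2) cos 17° = 53.18 N·m.
α = τ/I = 53.18/6.204 = 8.572 rad/s².
(Equivalently α = (3g/(2L)) cos 17° = 8.572 rad/s².)

α ≈ 8.57 rad/s²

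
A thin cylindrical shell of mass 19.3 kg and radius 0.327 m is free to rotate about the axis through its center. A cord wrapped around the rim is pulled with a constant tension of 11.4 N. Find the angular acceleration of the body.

I = MR² = (19.3)(0.327)² = 2.064 kg·m².
τ = F R = (11.4)(0.327) = 3.728 N·m.
Newton's second law for rotation, τ = Iα, gives α = τ/I = 3.728/2.064 = 1.806 rad/s².

α ≈ 1.81 rad/s²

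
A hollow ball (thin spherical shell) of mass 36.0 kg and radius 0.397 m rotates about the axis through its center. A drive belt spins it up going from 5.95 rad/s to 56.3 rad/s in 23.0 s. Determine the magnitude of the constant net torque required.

I = (2/3)MR² = (2/3)(36.0)(0.397)² = 3.783 kg·m².
α = Δω/Δt = (56.3 − 5.95)/23.0 = 2.189 rad/s².
τ = Iα = (3.783)(2.189) = 8.281 N·m.

τ ≈ 8.28 N·m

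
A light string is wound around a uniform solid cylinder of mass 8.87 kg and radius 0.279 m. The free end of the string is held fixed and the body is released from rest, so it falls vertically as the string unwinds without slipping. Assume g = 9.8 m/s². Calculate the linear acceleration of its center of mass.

a ≈ 6.53 m/s²

Translation: Mg − T = Ma. Rotation about the center: TR = Iα with I = ½MR².
With a = αR: T = (I/R²)a = (1/2)M a, so Mg = (1 + 0.5000)Ma.
a = g/(1 + 0.5000) = 9.8/1.500 = 6.533 m/s².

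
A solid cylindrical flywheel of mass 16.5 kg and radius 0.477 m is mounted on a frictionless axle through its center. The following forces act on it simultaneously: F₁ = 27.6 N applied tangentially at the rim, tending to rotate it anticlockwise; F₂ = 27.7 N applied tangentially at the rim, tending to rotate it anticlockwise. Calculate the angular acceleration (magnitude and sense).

I = ½MR² = (1/2)(16.5)(0.477)² = 1.877 kg·m².
Taking anticlockwise as positive: τ₁ = +(27.6)(0.477) = +13.17 N·m; τ₂ = +(27.7)(0.477) = +13.21 N·m.
Net torque τ = 26.38 N·m.
α = τ/I = 26.38/1.877 = 14.05 rad/s².

α ≈ 14.1 rad/s², anticlockwise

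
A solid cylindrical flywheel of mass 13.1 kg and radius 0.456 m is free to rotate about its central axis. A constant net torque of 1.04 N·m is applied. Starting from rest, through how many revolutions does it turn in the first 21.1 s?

≈ 27.1 revolutions

I = ½MR² = (1/2)(13.1)(0.456)² = 1.362 kg·m².
α = τ/I = 1.04/1.362 = 0.7636 rad/s².
θ = ½αt² = ½(0.7636)(21.1)² = 170.0 rad.
Revolutions = θ/(2π) = 27.05.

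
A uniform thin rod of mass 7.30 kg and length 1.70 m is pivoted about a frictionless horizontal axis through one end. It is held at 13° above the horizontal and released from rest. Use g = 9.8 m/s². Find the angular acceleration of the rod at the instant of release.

About the pivot, I = (1/3)ML² = (1/3)(7.30)(1.70)² = 7.032 kg·m².
The weight acts at the center, a distance L/2 = 0.8500 m from the pivot; τ = Mg(L/2) cos 13° = 59.25 N·m.
α = τ/I = 59.25/7.032 = 8.425 rad/s².

α ≈ 8.43 rad/s²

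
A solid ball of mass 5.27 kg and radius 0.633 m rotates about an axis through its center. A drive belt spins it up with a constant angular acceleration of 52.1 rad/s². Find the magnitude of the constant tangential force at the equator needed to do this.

I = (2/5)MR² = (2/5)(5.27)(0.633)² = 0.8447 kg·m².
The required torque is τ = Iα = (0.8447)(52.10) = 44.01 N·m.
A tangential force at the equator gives τ = FR, so F = τ/R = 44.01/0.633 = 69.52 N.

F ≈ 69.5 N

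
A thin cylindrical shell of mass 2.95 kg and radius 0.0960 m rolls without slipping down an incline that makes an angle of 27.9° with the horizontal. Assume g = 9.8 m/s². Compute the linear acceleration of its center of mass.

Translation along the incline: Mg sinθ − f = Ma.
Rotation about the center: fR = Iα with I = MR². No-slip gives a = αR, so f = (I/R²)a = M a.
Substituting: Mg sinθ = (1 + 1.000)Ma, so a = g sinθ/(1 + 1.000) = (9.8) sin 27.9° / 2.000 = 2.293 m/s².

a ≈ 2.29 m/s²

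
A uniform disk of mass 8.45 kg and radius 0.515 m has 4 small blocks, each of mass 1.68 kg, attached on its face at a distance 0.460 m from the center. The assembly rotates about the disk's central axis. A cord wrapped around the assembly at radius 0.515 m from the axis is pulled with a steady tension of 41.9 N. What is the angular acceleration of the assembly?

α ≈ 8.49 rad/s²

I_disk = ½MR² = ½(8.45)(0.515)² = 1.121 kg·m².
I_blocks = 4·m·r² = 4(1.68)(0.460)² = 1.422 kg·m².
Total I = 2.543 kg·m².
τ = F r = (41.9)(0.515) = 21.58 N·m.
α = τ/I = 21.58/2.543 = 8.487 rad/s².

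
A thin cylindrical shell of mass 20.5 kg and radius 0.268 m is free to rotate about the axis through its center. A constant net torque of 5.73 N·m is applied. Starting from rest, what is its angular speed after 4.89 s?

I = MR² = (20.5)(0.268)² = 1.472 kg·m².
α = τ/I = 5.73/1.472 = 3.892 rad/s².
ω = ω₀ + αt = 0 + (3.892)(4.89) = 19.03 rad/s.

ω ≈ 19.0 rad/s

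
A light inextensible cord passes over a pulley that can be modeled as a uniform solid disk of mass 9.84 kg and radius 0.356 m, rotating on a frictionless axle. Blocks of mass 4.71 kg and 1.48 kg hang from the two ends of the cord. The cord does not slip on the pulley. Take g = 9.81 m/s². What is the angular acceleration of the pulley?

I = ½MR² = (1/2)(9.84)(0.356)² = 0.6235 kg·m².
Heavier block: m₁g − T₁ = m₁a. Lighter block: T₂ − m₂g = m₂a.
Pulley: (T₁ − T₂)R = Iα = I(a/R), so T₁ − T₂ = (I/R²)a = (1/2)M_p a = 4.920·a.
Adding the three: (m₁ − m₂)g = (m₁ + m₂ + 4.920)a, so a = (4.71 − 1.48)(9.81)/(4.71 + 1.48 + 4.920) = 2.852 m/s².
α = a/R = 2.852/0.356 = 8.011 rad/s².

α ≈ 8.01 rad/s²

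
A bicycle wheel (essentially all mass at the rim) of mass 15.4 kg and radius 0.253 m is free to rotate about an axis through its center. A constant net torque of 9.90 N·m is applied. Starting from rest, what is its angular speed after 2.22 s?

ω ≈ 22.3 rad/s

I = MR² = (15.4)(0.253)² = 0.9857 kg·m².
α = τ/I = 9.90/0.9857 = 10.04 rad/s².
ω = ω₀ + αt = 0 + (10.04)(2.22) = 22.30 rad/s.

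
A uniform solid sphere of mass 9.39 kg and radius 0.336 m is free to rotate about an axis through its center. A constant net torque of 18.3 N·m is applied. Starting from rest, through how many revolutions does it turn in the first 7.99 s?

≈ 219 revolutions

I = (2/5)MR² = (2/5)(9.39)(0.336)² = 0.4240 kg·m².
α = τ/I = 18.3/0.4240 = 43.16 rad/s².
θ = ½αt² = ½(43.16)(7.99)² = 1378 rad.
Revolutions = θ/(2π) = 219.2.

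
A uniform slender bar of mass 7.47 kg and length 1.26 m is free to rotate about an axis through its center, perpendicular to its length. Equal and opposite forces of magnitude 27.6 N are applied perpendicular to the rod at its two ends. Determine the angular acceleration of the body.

α ≈ 35.2 rad/s²

I = (1/12)ML² = (1/12)(7.47)(1.26)² = 0.9883 kg·m².
The couple gives τ = F·(L/2) + F·(L/2) = F L = (27.6)(1.26) = 34.78 N·m.
Newton's second law for rotation, τ = Iα, gives α = τ/I = 34.78/0.9883 = 35.19 rad/s².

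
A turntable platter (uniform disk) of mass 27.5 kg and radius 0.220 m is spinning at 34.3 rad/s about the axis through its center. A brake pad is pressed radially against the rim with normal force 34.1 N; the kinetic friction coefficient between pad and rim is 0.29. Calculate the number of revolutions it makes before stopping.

≈ 28.6 revolutions

I = ½MR² = (1/2)(27.5)(0.220)² = 0.6655 kg·m².
Friction force f = μN = (0.29)(34.1) = 9.889 N at the rim; torque magnitude τ = fR = 2.176 N·m, opposing ω.
|α| = τ/I = 2.176/0.6655 = 3.269 rad/s² (deceleration).
ω² = ω₀² − 2|α|θ with ω = 0 ⇒ θ = ω₀²/(2|α|) = 179.9 rad = 28.64 rev.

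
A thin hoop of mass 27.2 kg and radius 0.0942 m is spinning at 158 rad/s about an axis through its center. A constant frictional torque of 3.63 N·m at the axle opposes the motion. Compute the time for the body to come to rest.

I = MR² = (27.2)(0.0942)² = 0.2414 kg·m².
The net torque has magnitude 3.63 N·m, opposing ω.
|α| = τ/I = 3.630/0.2414 = 15.04 rad/s² (deceleration).
0 = ω₀ − |α|t ⇒ t = ω₀/|α| = 158/15.04 = 10.51 s.

t ≈ 10.5 s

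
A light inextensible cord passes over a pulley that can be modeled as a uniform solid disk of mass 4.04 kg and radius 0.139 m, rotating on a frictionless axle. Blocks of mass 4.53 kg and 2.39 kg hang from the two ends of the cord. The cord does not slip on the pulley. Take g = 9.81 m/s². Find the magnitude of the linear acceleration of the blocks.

I = ½MR² = (1/2)(4.04)(0.139)² = 0.03903 kg·m².
Heavier block: m₁g − T₁ = m₁a. Lighter block: T₂ − m₂g = m₂a.
Pulley: (T₁ − T₂)R = Iα = I(a/R), so T₁ − T₂ = (I/R²)a = (1/2)M_p a = 2.020·a.
Adding the three: (m₁ − m₂)g = (m₁ + m₂ + 2.020)a, so a = (4.53 − 2.39)(9.81)/(4.53 + 2.39 + 2.020) = 2.348 m/s².

a ≈ 2.35 m/s²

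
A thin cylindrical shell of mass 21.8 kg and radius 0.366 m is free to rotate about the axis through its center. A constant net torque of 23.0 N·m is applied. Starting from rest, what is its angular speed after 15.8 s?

ω ≈ 124 rad/s

I = MR² = (21.8)(0.366)² = 2.920 kg·m².
α = τ/I = 23.0/2.920 = 7.876 rad/s².
ω = ω₀ + αt = 0 + (7.876)(15.8) = 124.4 rad/s.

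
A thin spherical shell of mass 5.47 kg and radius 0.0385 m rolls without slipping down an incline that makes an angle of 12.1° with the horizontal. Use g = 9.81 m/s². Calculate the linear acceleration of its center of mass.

a ≈ 1.23 m/s²

Translation along the incline: Mg sinθ − f = Ma.
Rotation about the center: fR = Iα with I = (2/3)MR². No-slip gives a = αR, so f = (I/R²)a = (2/3)M a.
Substituting: Mg sinθ = (1 + 0.6667)Ma, so a = g sinθ/(1 + 0.6667) = (9.81) sin 12.1° / 1.667 = 1.234 m/s².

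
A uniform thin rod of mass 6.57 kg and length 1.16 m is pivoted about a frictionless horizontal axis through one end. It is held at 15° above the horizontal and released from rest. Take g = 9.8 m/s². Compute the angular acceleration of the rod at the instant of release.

About the pivot, I = (1/3)ML² = (1/3)(6.57)(1.16)² = 2.947 kg·m².
The weight acts at the center, a distance L/2 = 0.5800 m from the pivot; τ = Mg(L/2) cos 15° = 36.07 N·m.
α = τ/I = 36.07/2.947 = 12.24 rad/s².

α ≈ 12.2 rad/s²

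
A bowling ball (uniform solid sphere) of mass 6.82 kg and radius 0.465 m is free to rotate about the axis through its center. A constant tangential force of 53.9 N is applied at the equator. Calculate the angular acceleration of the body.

I = (2/5)MR² = (2/5)(6.82)(0.465)² = 0.5899 kg·m².
τ = F R = (53.9)(0.465) = 25.06 N·m.
Newton's second law for rotation, τ = Iα, gives α = τ/I = 25.06/0.5899 = 42.49 rad/s².

α ≈ 42.5 rad/s²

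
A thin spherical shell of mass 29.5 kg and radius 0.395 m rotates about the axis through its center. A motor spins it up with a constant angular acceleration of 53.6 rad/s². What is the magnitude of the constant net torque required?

I = (2/3)MR² = (2/3)(29.5)(0.395)² = 3.068 kg·m².
τ = Iα = (3.068)(53.60) = 164.5 N·m.

τ ≈ 164 N·m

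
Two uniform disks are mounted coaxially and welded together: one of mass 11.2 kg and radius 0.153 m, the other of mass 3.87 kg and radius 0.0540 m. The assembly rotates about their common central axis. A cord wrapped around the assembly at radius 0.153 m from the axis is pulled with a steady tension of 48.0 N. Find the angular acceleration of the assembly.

I = ½M₁R₁² + ½M₂R₂² = ½(11.2)(0.153)² + ½(3.87)(0.0540)² = 0.1367 kg·m².
τ = F r = (48.0)(0.153) = 7.344 N·m.
α = τ/I = 7.344/0.1367 = 53.71 rad/s².

α ≈ 53.7 rad/s²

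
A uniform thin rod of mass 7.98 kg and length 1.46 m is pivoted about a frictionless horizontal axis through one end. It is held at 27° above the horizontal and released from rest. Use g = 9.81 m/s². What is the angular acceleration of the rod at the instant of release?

α ≈ 8.98 rad/s²

About the pivot, I = (1/3)ML² = (1/3)(7.98)(1.46)² = 5.670 kg·m².
The weight acts at the center, a distance L/2 = 0.7300 m from the pivot; τ = Mg(L/2) cos 27° = 50.92 N·m.
α = τ/I = 50.92/5.670 = 8.980 rad/s².
(Equivalently α = (3g/(2L)) cos 27° = 8.980 rad/s².)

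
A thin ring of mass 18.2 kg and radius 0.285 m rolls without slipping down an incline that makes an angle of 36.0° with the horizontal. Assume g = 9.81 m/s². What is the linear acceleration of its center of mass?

a ≈ 2.88 m/s²

Translation along the incline: Mg sinθ − f = Ma.
Rotation about the center: fR = Iα with I = MR². No-slip gives a = αR, so f = (I/R²)a = M a.
Substituting: Mg sinθ = (1 + 1.000)Ma, so a = g sinθ/(1 + 1.000) = (9.81) sin 36.0° / 2.000 = 2.883 m/s².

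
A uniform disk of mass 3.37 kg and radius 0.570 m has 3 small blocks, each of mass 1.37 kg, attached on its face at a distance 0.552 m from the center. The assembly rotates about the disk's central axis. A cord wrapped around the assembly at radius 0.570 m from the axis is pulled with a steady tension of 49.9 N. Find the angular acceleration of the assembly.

I_disk = ½MR² = ½(3.37)(0.570)² = 0.5475 kg·m².
I_blocks = 3·m·r² = 3(1.37)(0.552)² = 1.252 kg·m².
Total I = 1.800 kg·m².
τ = F r = (49.9)(0.570) = 28.44 N·m.
α = τ/I = 28.44/1.800 = 15.80 rad/s².

α ≈ 15.8 rad/s²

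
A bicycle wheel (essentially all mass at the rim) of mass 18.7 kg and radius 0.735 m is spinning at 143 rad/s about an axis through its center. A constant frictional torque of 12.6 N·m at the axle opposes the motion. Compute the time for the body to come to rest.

t ≈ 115 s

I = MR² = (18.7)(0.735)² = 10.10 kg·m².
The net torque has magnitude 12.6 N·m, opposing ω.
|α| = τ/I = 12.60/10.10 = 1.247 rad/s² (deceleration).
0 = ω₀ − |α|t ⇒ t = ω₀/|α| = 143/1.247 = 114.7 s.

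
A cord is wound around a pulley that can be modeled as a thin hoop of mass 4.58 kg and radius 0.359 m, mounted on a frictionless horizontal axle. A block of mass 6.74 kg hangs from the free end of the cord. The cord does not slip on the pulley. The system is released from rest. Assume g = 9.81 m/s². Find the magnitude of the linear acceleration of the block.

I = MR² = (4.58)(0.359)² = 0.5903 kg·m².
Block: mg − T = ma. Pulley: TR = Iα. No-slip: a = αR, so T = (I/R²)a = 4.580·a.
Then mg = (m + 4.580)a, so a = (6.74)(9.81)/(6.74 + 4.580) = 5.841 m/s².

a ≈ 5.84 m/s²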